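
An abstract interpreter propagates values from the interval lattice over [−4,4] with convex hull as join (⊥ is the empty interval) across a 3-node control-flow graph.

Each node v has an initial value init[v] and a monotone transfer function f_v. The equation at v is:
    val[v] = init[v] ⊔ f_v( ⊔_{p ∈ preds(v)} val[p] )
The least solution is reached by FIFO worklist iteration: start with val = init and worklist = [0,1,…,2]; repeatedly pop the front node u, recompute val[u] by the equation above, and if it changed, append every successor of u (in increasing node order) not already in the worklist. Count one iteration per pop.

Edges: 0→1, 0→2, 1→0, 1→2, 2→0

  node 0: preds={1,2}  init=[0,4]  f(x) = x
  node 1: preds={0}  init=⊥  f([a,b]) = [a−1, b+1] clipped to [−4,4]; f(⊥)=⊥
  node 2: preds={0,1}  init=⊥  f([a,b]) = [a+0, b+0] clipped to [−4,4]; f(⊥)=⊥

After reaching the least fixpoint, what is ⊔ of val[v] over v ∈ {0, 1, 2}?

Trace (15 dequeues):
  [1] u=0 | in ⊥ | out [0,4] | ==
  [2] u=1 | in [0,4] | out [-1,4] | prev ⊥ | push {0}
  [3] u=2 | in [-1,4] | out [-1,4] | prev ⊥ | push {}
  [4] u=0 | in [-1,4] | out [-1,4] | prev [0,4] | push {1,2}
  [5] u=1 | in [-1,4] | out [-2,4] | prev [-1,4] | push {0}
  [6] u=2 | in [-2,4] | out [-2,4] | prev [-1,4] | push {}
  [7] u=0 | in [-2,4] | out [-2,4] | prev [-1,4] | push {1,2}
  [8] u=1 | in [-2,4] | out [-3,4] | prev [-2,4] | push {0}
  [9] u=2 | in [-3,4] | out [-3,4] | prev [-2,4] | push {}
  [10] u=0 | in [-3,4] | out [-3,4] | prev [-2,4] | push {1,2}
  [11] u=1 | in [-3,4] | out [-4,4] | prev [-3,4] | push {0}
  [12] u=2 | in [-4,4] | out [-4,4] | prev [-3,4] | push {}
  [13] u=0 | in [-4,4] | out [-4,4] | prev [-3,4] | push {1,2}
  [14] u=1 | in [-4,4] | out [-4,4] | ==
  [15] u=2 | in [-4,4] | out [-4,4] | ==

Converged values:
  [0] [-4,4]
  [1] [-4,4]
  [2] [-4,4]

[-4,4]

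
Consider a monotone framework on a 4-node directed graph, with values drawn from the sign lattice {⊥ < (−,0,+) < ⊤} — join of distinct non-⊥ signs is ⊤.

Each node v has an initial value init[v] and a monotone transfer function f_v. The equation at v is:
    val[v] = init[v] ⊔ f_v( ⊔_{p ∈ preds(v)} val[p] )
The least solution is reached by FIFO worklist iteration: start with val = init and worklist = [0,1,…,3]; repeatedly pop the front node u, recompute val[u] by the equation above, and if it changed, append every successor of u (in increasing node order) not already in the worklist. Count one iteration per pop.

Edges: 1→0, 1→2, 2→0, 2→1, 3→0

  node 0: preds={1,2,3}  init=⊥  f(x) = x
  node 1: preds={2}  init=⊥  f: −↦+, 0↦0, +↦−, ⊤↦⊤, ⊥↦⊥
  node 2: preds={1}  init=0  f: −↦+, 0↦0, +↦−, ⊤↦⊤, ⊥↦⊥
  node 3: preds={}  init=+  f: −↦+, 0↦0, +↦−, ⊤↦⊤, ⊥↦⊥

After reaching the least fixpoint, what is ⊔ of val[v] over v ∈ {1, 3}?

Worklist (5 pops):
  #1 pop 0: in=⊤ → ⊤ (was ⊥); enqueue []
  #2 pop 1: in=0 → 0 (was ⊥); enqueue [0]
  #3 pop 2: in=0 → 0 (no change)
  #4 pop 3: in=⊥ → + (no change)
  #5 pop 0: in=⊤ → ⊤ (no change)

Fixpoint:
  val[0] = ⊤
  val[1] = 0
  val[2] = 0
  val[3] = +

⊤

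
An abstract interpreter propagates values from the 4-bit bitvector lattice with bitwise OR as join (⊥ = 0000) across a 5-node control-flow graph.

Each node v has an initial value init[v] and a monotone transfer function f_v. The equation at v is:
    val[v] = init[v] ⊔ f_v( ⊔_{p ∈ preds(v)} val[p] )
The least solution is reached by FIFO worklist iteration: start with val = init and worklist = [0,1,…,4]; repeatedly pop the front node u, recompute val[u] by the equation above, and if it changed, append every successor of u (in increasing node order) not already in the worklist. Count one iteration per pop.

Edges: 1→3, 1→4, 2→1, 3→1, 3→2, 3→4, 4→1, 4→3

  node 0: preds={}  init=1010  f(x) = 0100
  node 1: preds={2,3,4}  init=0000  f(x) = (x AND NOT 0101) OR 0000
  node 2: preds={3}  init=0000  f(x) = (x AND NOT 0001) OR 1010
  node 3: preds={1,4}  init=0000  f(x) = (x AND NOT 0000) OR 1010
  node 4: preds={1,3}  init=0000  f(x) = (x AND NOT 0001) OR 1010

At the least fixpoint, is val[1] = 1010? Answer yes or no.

yes

Trace (9 dequeues):
  [1] u=0 | in 0000 | out 1110 | prev 1010 | push {}
  [2] u=1 | in 0000 | out 0000 | ==
  [3] u=2 | in 0000 | out 1010 | prev 0000 | push {1}
  [4] u=3 | in 0000 | out 1010 | prev 0000 | push {2}
  [5] u=4 | in 1010 | out 1010 | prev 0000 | push {3}
  [6] u=1 | in 1010 | out 1010 | prev 0000 | push {4}
  [7] u=2 | in 1010 | out 1010 | ==
  [8] u=3 | in 1010 | out 1010 | ==
  [9] u=4 | in 1010 | out 1010 | ==

Converged values:
  [0] 1110
  [1] 1010
  [2] 1010
  [3] 1010
  [4] 1010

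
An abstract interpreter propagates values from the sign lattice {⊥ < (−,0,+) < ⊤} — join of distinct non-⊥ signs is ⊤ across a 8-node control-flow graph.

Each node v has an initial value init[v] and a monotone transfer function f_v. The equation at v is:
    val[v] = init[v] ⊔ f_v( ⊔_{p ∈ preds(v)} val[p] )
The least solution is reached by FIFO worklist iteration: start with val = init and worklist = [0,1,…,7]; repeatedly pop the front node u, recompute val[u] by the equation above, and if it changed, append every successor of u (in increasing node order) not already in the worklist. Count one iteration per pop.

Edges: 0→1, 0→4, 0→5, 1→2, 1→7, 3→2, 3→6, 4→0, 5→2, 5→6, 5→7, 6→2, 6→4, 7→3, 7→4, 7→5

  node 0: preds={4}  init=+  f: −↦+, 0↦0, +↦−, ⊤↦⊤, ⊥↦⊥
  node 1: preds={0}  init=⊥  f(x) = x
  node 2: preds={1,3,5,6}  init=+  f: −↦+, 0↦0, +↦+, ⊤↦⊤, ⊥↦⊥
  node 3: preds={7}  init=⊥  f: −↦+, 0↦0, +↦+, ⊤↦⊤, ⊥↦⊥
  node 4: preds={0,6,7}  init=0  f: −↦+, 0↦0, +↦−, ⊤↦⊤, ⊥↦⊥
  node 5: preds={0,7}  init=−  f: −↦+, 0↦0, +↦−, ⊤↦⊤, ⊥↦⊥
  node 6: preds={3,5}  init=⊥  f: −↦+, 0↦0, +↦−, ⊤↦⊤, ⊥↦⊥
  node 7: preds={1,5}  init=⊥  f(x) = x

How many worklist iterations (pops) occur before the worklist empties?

15

Trace (15 dequeues):
  [1] u=0 | in 0 | out ⊤ | prev + | push {}
  [2] u=1 | in ⊤ | out ⊤ | prev ⊥ | push {}
  [3] u=2 | in ⊤ | out ⊤ | prev + | push {}
  [4] u=3 | in ⊥ | out ⊥ | ==
  [5] u=4 | in ⊤ | out ⊤ | prev 0 | push {0}
  [6] u=5 | in ⊤ | out ⊤ | prev − | push {2}
  [7] u=6 | in ⊤ | out ⊤ | prev ⊥ | push {4}
  [8] u=7 | in ⊤ | out ⊤ | prev ⊥ | push {3,5}
  [9] u=0 | in ⊤ | out ⊤ | ==
  [10] u=2 | in ⊤ | out ⊤ | ==
  [11] u=4 | in ⊤ | out ⊤ | ==
  [12] u=3 | in ⊤ | out ⊤ | prev ⊥ | push {2,6}
  [13] u=5 | in ⊤ | out ⊤ | ==
  [14] u=2 | in ⊤ | out ⊤ | ==
  [15] u=6 | in ⊤ | out ⊤ | ==

Converged values:
  [0] ⊤
  [1] ⊤
  [2] ⊤
  [3] ⊤
  [4] ⊤
  [5] ⊤
  [6] ⊤
  [7] ⊤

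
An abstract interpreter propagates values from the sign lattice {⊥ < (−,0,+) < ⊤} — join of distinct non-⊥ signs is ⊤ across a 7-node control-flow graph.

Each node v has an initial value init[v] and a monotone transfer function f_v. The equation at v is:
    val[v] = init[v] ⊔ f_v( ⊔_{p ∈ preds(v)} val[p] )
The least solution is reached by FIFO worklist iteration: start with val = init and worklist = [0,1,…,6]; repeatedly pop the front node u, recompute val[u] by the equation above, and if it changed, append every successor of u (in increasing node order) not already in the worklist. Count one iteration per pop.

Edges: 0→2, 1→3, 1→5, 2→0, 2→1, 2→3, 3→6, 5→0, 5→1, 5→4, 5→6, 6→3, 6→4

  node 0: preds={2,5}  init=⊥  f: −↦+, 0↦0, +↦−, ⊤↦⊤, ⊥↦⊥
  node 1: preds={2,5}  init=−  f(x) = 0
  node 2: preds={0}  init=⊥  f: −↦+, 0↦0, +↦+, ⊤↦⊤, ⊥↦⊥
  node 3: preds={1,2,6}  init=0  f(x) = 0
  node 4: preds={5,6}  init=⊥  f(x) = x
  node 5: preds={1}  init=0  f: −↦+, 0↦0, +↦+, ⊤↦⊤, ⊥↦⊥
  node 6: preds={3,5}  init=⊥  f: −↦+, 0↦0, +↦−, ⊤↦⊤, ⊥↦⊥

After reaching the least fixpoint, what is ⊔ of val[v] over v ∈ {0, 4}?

⊤

Iteration log — 15 steps:
  step 1. node 0  ⊔preds=0  new=0  old=⊥  +wl: 
  step 2. node 1  ⊔preds=0  new=⊤  old=−  +wl: 
  step 3. node 2  ⊔preds=0  new=0  old=⊥  +wl: 0,1
  step 4. node 3  ⊔preds=⊤  new=0  stable
  step 5. node 4  ⊔preds=0  new=0  old=⊥  +wl: 
  step 6. node 5  ⊔preds=⊤  new=⊤  old=0  +wl: 4
  step 7. node 6  ⊔preds=⊤  new=⊤  old=⊥  +wl: 3
  step 8. node 0  ⊔preds=⊤  new=⊤  old=0  +wl: 2
  step 9. node 1  ⊔preds=⊤  new=⊤  stable
  step 10. node 4  ⊔preds=⊤  new=⊤  old=0  +wl: 
  step 11. node 3  ⊔preds=⊤  new=0  stable
  step 12. node 2  ⊔preds=⊤  new=⊤  old=0  +wl: 0,1,3
  step 13. node 0  ⊔preds=⊤  new=⊤  stable
  step 14. node 1  ⊔preds=⊤  new=⊤  stable
  step 15. node 3  ⊔preds=⊤  new=0  stable

Least fixpoint reached:
  node 0: ⊤
  node 1: ⊤
  node 2: ⊤
  node 3: 0
  node 4: ⊤
  node 5: ⊤
  node 6: ⊤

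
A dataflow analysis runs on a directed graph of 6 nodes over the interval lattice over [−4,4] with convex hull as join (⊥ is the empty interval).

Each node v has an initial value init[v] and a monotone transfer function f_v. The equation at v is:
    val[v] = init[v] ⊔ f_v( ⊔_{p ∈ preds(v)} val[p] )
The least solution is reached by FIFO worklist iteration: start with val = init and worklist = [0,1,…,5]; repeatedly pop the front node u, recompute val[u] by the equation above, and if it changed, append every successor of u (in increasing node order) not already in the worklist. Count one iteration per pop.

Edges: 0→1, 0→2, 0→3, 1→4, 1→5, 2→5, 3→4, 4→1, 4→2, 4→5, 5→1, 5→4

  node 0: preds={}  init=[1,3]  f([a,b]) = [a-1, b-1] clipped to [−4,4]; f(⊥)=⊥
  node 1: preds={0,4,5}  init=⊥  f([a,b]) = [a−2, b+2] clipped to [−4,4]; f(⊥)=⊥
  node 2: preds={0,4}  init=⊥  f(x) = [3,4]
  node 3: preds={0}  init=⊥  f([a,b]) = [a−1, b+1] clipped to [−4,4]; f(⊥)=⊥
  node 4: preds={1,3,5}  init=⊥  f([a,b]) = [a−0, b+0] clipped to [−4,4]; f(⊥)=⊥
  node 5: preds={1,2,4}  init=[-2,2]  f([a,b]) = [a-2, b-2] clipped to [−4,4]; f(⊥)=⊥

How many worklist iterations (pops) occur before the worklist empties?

9

Iteration log — 9 steps:
  step 1. node 0  ⊔preds=⊥  new=[1,3]  stable
  step 2. node 1  ⊔preds=[-2,3]  new=[-4,4]  old=⊥  +wl: 
  step 3. node 2  ⊔preds=[1,3]  new=[3,4]  old=⊥  +wl: 
  step 4. node 3  ⊔preds=[1,3]  new=[0,4]  old=⊥  +wl: 
  step 5. node 4  ⊔preds=[-4,4]  new=[-4,4]  old=⊥  +wl: 1,2
  step 6. node 5  ⊔preds=[-4,4]  new=[-4,2]  old=[-2,2]  +wl: 4
  step 7. node 1  ⊔preds=[-4,4]  new=[-4,4]  stable
  step 8. node 2  ⊔preds=[-4,4]  new=[3,4]  stable
  step 9. node 4  ⊔preds=[-4,4]  new=[-4,4]  stable

Least fixpoint reached:
  node 0: [1,3]
  node 1: [-4,4]
  node 2: [3,4]
  node 3: [0,4]
  node 4: [-4,4]
  node 5: [-4,2]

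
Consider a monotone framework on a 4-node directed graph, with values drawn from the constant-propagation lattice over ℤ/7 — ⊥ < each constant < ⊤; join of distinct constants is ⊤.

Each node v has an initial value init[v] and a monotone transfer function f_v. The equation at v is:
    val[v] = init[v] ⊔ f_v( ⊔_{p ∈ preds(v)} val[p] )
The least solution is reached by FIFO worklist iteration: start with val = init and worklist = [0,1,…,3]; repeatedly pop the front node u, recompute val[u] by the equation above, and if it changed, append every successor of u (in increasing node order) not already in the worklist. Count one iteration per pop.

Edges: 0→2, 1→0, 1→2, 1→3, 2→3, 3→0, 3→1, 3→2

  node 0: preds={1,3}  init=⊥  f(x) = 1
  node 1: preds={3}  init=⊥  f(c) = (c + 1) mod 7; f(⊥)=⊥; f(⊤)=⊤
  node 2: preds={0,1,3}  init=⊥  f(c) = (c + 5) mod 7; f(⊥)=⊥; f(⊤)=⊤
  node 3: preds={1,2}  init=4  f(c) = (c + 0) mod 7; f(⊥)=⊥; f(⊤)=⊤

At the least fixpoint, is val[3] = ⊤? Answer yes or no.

Worklist (9 pops):
  #1 pop 0: in=4 → 1 (was ⊥); enqueue []
  #2 pop 1: in=4 → 5 (was ⊥); enqueue [0]
  #3 pop 2: in=⊤ → ⊤ (was ⊥); enqueue []
  #4 pop 3: in=⊤ → ⊤ (was 4); enqueue [1,2]
  #5 pop 0: in=⊤ → 1 (no change)
  #6 pop 1: in=⊤ → ⊤ (was 5); enqueue [0,3]
  #7 pop 2: in=⊤ → ⊤ (no change)
  #8 pop 0: in=⊤ → 1 (no change)
  #9 pop 3: in=⊤ → ⊤ (no change)

Fixpoint:
  val[0] = 1
  val[1] = ⊤
  val[2] = ⊤
  val[3] = ⊤

yes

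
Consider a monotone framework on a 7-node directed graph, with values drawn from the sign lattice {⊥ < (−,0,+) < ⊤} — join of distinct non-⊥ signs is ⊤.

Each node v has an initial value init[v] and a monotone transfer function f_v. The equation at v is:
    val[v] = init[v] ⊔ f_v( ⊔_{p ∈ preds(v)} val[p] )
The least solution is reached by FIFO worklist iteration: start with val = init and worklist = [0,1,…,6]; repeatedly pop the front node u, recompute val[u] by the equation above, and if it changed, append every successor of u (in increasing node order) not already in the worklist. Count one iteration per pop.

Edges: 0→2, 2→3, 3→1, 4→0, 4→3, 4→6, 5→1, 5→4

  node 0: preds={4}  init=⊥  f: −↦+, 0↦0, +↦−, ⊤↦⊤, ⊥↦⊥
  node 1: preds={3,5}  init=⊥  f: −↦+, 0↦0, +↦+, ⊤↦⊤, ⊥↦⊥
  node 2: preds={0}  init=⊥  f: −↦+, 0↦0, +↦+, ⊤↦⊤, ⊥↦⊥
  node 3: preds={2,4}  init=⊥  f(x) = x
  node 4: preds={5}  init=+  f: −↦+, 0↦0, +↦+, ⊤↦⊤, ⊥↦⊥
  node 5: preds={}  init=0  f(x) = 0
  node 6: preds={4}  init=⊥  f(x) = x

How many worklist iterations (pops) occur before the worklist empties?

13

Worklist (13 pops):
  #1 pop 0: in=+ → − (was ⊥); enqueue []
  #2 pop 1: in=0 → 0 (was ⊥); enqueue []
  #3 pop 2: in=− → + (was ⊥); enqueue []
  #4 pop 3: in=+ → + (was ⊥); enqueue [1]
  #5 pop 4: in=0 → ⊤ (was +); enqueue [0,3]
  #6 pop 5: in=⊥ → 0 (no change)
  #7 pop 6: in=⊤ → ⊤ (was ⊥); enqueue []
  #8 pop 1: in=⊤ → ⊤ (was 0); enqueue []
  #9 pop 0: in=⊤ → ⊤ (was −); enqueue [2]
  #10 pop 3: in=⊤ → ⊤ (was +); enqueue [1]
  #11 pop 2: in=⊤ → ⊤ (was +); enqueue [3]
  #12 pop 1: in=⊤ → ⊤ (no change)
  #13 pop 3: in=⊤ → ⊤ (no change)

Fixpoint:
  val[0] = ⊤
  val[1] = ⊤
  val[2] = ⊤
  val[3] = ⊤
  val[4] = ⊤
  val[5] = 0
  val[6] = ⊤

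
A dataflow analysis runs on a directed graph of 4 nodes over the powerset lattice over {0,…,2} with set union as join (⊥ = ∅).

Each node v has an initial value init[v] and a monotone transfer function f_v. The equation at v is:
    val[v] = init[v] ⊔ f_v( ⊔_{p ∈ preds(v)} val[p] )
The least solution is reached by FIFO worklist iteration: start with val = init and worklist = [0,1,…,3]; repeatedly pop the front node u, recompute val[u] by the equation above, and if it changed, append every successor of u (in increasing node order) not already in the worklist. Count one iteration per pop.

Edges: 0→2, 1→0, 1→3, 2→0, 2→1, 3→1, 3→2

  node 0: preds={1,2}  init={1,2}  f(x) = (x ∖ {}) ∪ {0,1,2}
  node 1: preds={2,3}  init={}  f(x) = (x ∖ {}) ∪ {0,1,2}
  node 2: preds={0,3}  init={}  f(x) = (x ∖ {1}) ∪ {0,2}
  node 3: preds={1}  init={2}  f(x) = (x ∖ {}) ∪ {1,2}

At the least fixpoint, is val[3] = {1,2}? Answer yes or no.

no

Iteration log — 7 steps:
  step 1. node 0  ⊔preds={}  new={0,1,2}  old={1,2}  +wl: 
  step 2. node 1  ⊔preds={2}  new={0,1,2}  old={}  +wl: 0
  step 3. node 2  ⊔preds={0,1,2}  new={0,2}  old={}  +wl: 1
  step 4. node 3  ⊔preds={0,1,2}  new={0,1,2}  old={2}  +wl: 2
  step 5. node 0  ⊔preds={0,1,2}  new={0,1,2}  stable
  step 6. node 1  ⊔preds={0,1,2}  new={0,1,2}  stable
  step 7. node 2  ⊔preds={0,1,2}  new={0,2}  stable

Least fixpoint reached:
  node 0: {0,1,2}
  node 1: {0,1,2}
  node 2: {0,2}
  node 3: {0,1,2}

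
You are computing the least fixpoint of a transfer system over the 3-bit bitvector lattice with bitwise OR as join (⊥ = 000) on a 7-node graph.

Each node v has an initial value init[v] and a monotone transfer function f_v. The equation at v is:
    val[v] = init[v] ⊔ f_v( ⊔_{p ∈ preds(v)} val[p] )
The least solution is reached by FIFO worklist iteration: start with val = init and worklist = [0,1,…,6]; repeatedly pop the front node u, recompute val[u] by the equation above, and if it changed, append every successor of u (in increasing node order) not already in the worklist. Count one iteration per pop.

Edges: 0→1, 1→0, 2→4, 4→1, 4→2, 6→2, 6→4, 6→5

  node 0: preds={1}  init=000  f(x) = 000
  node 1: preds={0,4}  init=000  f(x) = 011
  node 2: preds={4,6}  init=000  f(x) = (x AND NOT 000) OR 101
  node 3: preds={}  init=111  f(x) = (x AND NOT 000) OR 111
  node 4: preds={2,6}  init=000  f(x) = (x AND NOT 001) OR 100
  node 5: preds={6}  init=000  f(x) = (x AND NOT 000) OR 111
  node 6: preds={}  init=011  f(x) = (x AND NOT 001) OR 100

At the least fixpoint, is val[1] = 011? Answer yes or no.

Iteration log — 12 steps:
  step 1. node 0  ⊔preds=000  new=000  stable
  step 2. node 1  ⊔preds=000  new=011  old=000  +wl: 0
  step 3. node 2  ⊔preds=011  new=111  old=000  +wl: 
  step 4. node 3  ⊔preds=000  new=111  stable
  step 5. node 4  ⊔preds=111  new=110  old=000  +wl: 1,2
  step 6. node 5  ⊔preds=011  new=111  old=000  +wl: 
  step 7. node 6  ⊔preds=000  new=111  old=011  +wl: 4,5
  step 8. node 0  ⊔preds=011  new=000  stable
  step 9. node 1  ⊔preds=110  new=011  stable
  step 10. node 2  ⊔preds=111  new=111  stable
  step 11. node 4  ⊔preds=111  new=110  stable
  step 12. node 5  ⊔preds=111  new=111  stable

Least fixpoint reached:
  node 0: 000
  node 1: 011
  node 2: 111
  node 3: 111
  node 4: 110
  node 5: 111
  node 6: 111

yes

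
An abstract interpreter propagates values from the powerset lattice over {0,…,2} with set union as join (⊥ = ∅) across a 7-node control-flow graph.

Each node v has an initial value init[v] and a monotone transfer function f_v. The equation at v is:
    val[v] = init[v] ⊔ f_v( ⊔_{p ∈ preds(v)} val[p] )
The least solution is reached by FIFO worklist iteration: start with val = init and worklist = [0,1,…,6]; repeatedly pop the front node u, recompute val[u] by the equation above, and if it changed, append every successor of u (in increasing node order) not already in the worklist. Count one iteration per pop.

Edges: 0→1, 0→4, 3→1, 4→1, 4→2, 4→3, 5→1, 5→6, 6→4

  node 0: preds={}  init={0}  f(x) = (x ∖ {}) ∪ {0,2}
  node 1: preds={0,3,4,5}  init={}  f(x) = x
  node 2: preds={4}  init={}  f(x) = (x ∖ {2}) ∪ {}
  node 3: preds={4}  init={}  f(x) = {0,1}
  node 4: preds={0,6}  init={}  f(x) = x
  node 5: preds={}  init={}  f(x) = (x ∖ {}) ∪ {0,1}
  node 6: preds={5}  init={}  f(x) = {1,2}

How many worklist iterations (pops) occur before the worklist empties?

14

Iteration log — 14 steps:
  step 1. node 0  ⊔preds={}  new={0,2}  old={0}  +wl: 
  step 2. node 1  ⊔preds={0,2}  new={0,2}  old={}  +wl: 
  step 3. node 2  ⊔preds={}  new={}  stable
  step 4. node 3  ⊔preds={}  new={0,1}  old={}  +wl: 1
  step 5. node 4  ⊔preds={0,2}  new={0,2}  old={}  +wl: 2,3
  step 6. node 5  ⊔preds={}  new={0,1}  old={}  +wl: 
  step 7. node 6  ⊔preds={0,1}  new={1,2}  old={}  +wl: 4
  step 8. node 1  ⊔preds={0,1,2}  new={0,1,2}  old={0,2}  +wl: 
  step 9. node 2  ⊔preds={0,2}  new={0}  old={}  +wl: 
  step 10. node 3  ⊔preds={0,2}  new={0,1}  stable
  step 11. node 4  ⊔preds={0,1,2}  new={0,1,2}  old={0,2}  +wl: 1,2,3
  step 12. node 1  ⊔preds={0,1,2}  new={0,1,2}  stable
  step 13. node 2  ⊔preds={0,1,2}  new={0,1}  old={0}  +wl: 
  step 14. node 3  ⊔preds={0,1,2}  new={0,1}  stable

Least fixpoint reached:
  node 0: {0,2}
  node 1: {0,1,2}
  node 2: {0,1}
  node 3: {0,1}
  node 4: {0,1,2}
  node 5: {0,1}
  node 6: {1,2}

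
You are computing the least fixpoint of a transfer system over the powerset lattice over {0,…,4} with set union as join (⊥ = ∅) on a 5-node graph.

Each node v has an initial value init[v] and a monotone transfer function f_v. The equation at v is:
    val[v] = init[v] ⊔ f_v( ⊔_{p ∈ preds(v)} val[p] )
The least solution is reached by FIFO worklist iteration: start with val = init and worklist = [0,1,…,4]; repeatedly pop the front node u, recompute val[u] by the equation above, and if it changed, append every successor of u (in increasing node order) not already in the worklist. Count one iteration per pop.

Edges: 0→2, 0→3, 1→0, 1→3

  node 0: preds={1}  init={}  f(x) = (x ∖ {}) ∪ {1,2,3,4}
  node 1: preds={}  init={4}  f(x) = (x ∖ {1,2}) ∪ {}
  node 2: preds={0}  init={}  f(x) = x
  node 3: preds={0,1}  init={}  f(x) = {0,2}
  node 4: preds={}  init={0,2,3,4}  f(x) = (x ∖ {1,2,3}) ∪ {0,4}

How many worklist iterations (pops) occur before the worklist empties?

Trace (5 dequeues):
  [1] u=0 | in {4} | out {1,2,3,4} | prev {} | push {}
  [2] u=1 | in {} | out {4} | ==
  [3] u=2 | in {1,2,3,4} | out {1,2,3,4} | prev {} | push {}
  [4] u=3 | in {1,2,3,4} | out {0,2} | prev {} | push {}
  [5] u=4 | in {} | out {0,2,3,4} | ==

Converged values:
  [0] {1,2,3,4}
  [1] {4}
  [2] {1,2,3,4}
  [3] {0,2}
  [4] {0,2,3,4}

5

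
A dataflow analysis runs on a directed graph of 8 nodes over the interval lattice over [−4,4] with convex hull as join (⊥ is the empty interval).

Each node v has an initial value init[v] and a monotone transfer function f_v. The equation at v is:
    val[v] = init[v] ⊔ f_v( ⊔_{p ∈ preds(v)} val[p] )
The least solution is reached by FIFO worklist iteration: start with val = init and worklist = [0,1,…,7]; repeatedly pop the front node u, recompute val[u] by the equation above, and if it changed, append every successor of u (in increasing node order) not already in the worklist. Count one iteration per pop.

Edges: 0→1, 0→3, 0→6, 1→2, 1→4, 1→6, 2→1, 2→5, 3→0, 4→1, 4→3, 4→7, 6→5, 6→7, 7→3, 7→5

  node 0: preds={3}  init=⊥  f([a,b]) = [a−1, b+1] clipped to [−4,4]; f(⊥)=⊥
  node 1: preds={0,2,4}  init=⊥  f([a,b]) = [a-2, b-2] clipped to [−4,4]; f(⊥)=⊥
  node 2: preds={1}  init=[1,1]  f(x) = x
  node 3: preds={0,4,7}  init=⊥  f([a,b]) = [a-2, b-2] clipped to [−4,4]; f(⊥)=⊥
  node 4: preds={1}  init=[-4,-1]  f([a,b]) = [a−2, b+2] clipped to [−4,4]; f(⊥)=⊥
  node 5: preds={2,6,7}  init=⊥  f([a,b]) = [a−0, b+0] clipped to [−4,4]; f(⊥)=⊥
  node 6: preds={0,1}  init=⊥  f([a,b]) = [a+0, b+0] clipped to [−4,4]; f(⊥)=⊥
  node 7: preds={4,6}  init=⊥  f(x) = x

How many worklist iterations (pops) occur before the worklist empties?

Trace (20 dequeues):
  [1] u=0 | in ⊥ | out ⊥ | ==
  [2] u=1 | in [-4,1] | out [-4,-1] | prev ⊥ | push {}
  [3] u=2 | in [-4,-1] | out [-4,1] | prev [1,1] | push {1}
  [4] u=3 | in [-4,-1] | out [-4,-3] | prev ⊥ | push {0}
  [5] u=4 | in [-4,-1] | out [-4,1] | prev [-4,-1] | push {3}
  [6] u=5 | in [-4,1] | out [-4,1] | prev ⊥ | push {}
  [7] u=6 | in [-4,-1] | out [-4,-1] | prev ⊥ | push {5}
  [8] u=7 | in [-4,1] | out [-4,1] | prev ⊥ | push {}
  [9] u=1 | in [-4,1] | out [-4,-1] | ==
  [10] u=0 | in [-4,-3] | out [-4,-2] | prev ⊥ | push {1,6}
  [11] u=3 | in [-4,1] | out [-4,-1] | prev [-4,-3] | push {0}
  [12] u=5 | in [-4,1] | out [-4,1] | ==
  [13] u=1 | in [-4,1] | out [-4,-1] | ==
  [14] u=6 | in [-4,-1] | out [-4,-1] | ==
  [15] u=0 | in [-4,-1] | out [-4,0] | prev [-4,-2] | push {1,3,6}
  [16] u=1 | in [-4,1] | out [-4,-1] | ==
  [17] u=3 | in [-4,1] | out [-4,-1] | ==
  [18] u=6 | in [-4,0] | out [-4,0] | prev [-4,-1] | push {5,7}
  [19] u=5 | in [-4,1] | out [-4,1] | ==
  [20] u=7 | in [-4,1] | out [-4,1] | ==

Converged values:
  [0] [-4,0]
  [1] [-4,-1]
  [2] [-4,1]
  [3] [-4,-1]
  [4] [-4,1]
  [5] [-4,1]
  [6] [-4,0]
  [7] [-4,1]

20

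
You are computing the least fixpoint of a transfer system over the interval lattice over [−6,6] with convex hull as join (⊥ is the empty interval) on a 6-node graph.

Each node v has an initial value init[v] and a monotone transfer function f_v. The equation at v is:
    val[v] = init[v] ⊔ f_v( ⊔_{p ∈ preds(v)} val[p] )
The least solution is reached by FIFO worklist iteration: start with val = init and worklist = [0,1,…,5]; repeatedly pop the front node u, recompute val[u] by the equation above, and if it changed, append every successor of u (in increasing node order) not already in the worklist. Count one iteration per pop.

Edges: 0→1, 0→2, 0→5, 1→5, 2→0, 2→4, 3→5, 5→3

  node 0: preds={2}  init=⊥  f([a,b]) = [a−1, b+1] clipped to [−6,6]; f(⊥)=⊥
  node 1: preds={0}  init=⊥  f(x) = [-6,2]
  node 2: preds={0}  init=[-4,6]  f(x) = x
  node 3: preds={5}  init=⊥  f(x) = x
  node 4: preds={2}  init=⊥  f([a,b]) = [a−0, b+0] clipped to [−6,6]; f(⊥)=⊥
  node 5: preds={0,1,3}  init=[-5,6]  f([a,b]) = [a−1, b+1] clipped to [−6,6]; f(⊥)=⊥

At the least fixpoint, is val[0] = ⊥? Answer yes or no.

no

Trace (13 dequeues):
  [1] u=0 | in [-4,6] | out [-5,6] | prev ⊥ | push {}
  [2] u=1 | in [-5,6] | out [-6,2] | prev ⊥ | push {}
  [3] u=2 | in [-5,6] | out [-5,6] | prev [-4,6] | push {0}
  [4] u=3 | in [-5,6] | out [-5,6] | prev ⊥ | push {}
  [5] u=4 | in [-5,6] | out [-5,6] | prev ⊥ | push {}
  [6] u=5 | in [-6,6] | out [-6,6] | prev [-5,6] | push {3}
  [7] u=0 | in [-5,6] | out [-6,6] | prev [-5,6] | push {1,2,5}
  [8] u=3 | in [-6,6] | out [-6,6] | prev [-5,6] | push {}
  [9] u=1 | in [-6,6] | out [-6,2] | ==
  [10] u=2 | in [-6,6] | out [-6,6] | prev [-5,6] | push {0,4}
  [11] u=5 | in [-6,6] | out [-6,6] | ==
  [12] u=0 | in [-6,6] | out [-6,6] | ==
  [13] u=4 | in [-6,6] | out [-6,6] | prev [-5,6] | push {}

Converged values:
  [0] [-6,6]
  [1] [-6,2]
  [2] [-6,6]
  [3] [-6,6]
  [4] [-6,6]
  [5] [-6,6]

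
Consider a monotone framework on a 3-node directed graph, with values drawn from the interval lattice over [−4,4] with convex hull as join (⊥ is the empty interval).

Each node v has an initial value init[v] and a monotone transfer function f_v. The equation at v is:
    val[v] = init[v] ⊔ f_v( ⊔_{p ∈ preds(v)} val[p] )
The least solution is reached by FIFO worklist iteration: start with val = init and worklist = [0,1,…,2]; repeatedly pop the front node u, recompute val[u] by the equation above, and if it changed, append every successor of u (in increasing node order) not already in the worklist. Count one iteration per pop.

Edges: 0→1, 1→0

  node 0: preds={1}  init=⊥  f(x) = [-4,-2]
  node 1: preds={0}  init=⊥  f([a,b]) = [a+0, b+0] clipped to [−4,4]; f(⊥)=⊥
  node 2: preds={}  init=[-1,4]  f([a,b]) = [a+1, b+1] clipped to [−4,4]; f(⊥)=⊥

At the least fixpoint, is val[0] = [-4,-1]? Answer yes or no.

no

Iteration log — 4 steps:
  step 1. node 0  ⊔preds=⊥  new=[-4,-2]  old=⊥  +wl: 
  step 2. node 1  ⊔preds=[-4,-2]  new=[-4,-2]  old=⊥  +wl: 0
  step 3. node 2  ⊔preds=⊥  new=[-1,4]  stable
  step 4. node 0  ⊔preds=[-4,-2]  new=[-4,-2]  stable

Least fixpoint reached:
  node 0: [-4,-2]
  node 1: [-4,-2]
  node 2: [-1,4]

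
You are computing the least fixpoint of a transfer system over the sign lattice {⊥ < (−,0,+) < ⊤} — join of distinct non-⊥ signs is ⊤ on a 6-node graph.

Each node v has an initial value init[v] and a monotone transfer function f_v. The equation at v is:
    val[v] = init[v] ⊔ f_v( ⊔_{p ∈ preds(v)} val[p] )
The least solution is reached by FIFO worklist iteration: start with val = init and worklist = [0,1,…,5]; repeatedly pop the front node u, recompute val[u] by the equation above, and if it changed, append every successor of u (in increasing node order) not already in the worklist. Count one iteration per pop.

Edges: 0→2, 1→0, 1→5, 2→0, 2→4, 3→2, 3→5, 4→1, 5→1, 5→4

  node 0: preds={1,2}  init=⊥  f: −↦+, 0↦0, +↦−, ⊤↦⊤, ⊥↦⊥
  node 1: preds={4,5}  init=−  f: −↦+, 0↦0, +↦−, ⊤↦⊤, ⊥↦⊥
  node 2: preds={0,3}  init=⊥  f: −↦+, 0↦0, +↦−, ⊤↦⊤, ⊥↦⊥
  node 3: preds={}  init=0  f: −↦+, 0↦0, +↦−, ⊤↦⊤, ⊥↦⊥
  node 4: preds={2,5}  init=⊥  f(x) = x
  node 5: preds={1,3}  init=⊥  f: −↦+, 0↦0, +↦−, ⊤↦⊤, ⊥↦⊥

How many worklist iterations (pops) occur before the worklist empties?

12

Worklist (12 pops):
  #1 pop 0: in=− → + (was ⊥); enqueue []
  #2 pop 1: in=⊥ → − (no change)
  #3 pop 2: in=⊤ → ⊤ (was ⊥); enqueue [0]
  #4 pop 3: in=⊥ → 0 (no change)
  #5 pop 4: in=⊤ → ⊤ (was ⊥); enqueue [1]
  #6 pop 5: in=⊤ → ⊤ (was ⊥); enqueue [4]
  #7 pop 0: in=⊤ → ⊤ (was +); enqueue [2]
  #8 pop 1: in=⊤ → ⊤ (was −); enqueue [0,5]
  #9 pop 4: in=⊤ → ⊤ (no change)
  #10 pop 2: in=⊤ → ⊤ (no change)
  #11 pop 0: in=⊤ → ⊤ (no change)
  #12 pop 5: in=⊤ → ⊤ (no change)

Fixpoint:
  val[0] = ⊤
  val[1] = ⊤
  val[2] = ⊤
  val[3] = 0
  val[4] = ⊤
  val[5] = ⊤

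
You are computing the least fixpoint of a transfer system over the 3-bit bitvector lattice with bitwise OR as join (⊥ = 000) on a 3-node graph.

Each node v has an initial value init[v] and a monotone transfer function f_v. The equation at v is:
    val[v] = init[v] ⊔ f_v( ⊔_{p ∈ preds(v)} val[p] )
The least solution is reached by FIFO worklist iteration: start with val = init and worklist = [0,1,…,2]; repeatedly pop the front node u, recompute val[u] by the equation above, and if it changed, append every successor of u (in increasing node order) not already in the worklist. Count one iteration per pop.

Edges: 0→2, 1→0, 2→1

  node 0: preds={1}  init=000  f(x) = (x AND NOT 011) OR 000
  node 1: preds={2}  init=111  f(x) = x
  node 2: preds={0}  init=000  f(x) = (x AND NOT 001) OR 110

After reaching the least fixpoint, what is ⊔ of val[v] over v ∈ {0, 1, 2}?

Iteration log — 4 steps:
  step 1. node 0  ⊔preds=111  new=100  old=000  +wl: 
  step 2. node 1  ⊔preds=000  new=111  stable
  step 3. node 2  ⊔preds=100  new=110  old=000  +wl: 1
  step 4. node 1  ⊔preds=110  new=111  stable

Least fixpoint reached:
  node 0: 100
  node 1: 111
  node 2: 110

111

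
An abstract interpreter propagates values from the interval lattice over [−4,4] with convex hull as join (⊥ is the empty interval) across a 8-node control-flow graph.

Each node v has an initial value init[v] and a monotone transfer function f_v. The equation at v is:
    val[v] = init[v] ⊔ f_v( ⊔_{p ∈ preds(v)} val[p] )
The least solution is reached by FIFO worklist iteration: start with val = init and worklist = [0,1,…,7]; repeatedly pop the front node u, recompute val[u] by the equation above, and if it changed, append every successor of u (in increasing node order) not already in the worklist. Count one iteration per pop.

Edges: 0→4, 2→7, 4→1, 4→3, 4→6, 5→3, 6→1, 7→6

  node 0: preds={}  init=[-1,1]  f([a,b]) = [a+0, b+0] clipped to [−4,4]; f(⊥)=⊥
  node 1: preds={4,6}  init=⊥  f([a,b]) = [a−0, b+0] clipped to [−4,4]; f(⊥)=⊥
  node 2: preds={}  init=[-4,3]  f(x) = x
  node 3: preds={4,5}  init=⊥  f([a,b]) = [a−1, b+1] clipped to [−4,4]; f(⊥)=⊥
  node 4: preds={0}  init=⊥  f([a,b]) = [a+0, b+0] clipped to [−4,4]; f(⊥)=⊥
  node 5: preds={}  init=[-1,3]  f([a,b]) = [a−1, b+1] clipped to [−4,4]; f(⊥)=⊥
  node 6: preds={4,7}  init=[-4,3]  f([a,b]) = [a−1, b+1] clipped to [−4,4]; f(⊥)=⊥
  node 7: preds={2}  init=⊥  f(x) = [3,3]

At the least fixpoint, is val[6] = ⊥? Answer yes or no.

Trace (12 dequeues):
  [1] u=0 | in ⊥ | out [-1,1] | ==
  [2] u=1 | in [-4,3] | out [-4,3] | prev ⊥ | push {}
  [3] u=2 | in ⊥ | out [-4,3] | ==
  [4] u=3 | in [-1,3] | out [-2,4] | prev ⊥ | push {}
  [5] u=4 | in [-1,1] | out [-1,1] | prev ⊥ | push {1,3}
  [6] u=5 | in ⊥ | out [-1,3] | ==
  [7] u=6 | in [-1,1] | out [-4,3] | ==
  [8] u=7 | in [-4,3] | out [3,3] | prev ⊥ | push {6}
  [9] u=1 | in [-4,3] | out [-4,3] | ==
  [10] u=3 | in [-1,3] | out [-2,4] | ==
  [11] u=6 | in [-1,3] | out [-4,4] | prev [-4,3] | push {1}
  [12] u=1 | in [-4,4] | out [-4,4] | prev [-4,3] | push {}

Converged values:
  [0] [-1,1]
  [1] [-4,4]
  [2] [-4,3]
  [3] [-2,4]
  [4] [-1,1]
  [5] [-1,3]
  [6] [-4,4]
  [7] [3,3]

no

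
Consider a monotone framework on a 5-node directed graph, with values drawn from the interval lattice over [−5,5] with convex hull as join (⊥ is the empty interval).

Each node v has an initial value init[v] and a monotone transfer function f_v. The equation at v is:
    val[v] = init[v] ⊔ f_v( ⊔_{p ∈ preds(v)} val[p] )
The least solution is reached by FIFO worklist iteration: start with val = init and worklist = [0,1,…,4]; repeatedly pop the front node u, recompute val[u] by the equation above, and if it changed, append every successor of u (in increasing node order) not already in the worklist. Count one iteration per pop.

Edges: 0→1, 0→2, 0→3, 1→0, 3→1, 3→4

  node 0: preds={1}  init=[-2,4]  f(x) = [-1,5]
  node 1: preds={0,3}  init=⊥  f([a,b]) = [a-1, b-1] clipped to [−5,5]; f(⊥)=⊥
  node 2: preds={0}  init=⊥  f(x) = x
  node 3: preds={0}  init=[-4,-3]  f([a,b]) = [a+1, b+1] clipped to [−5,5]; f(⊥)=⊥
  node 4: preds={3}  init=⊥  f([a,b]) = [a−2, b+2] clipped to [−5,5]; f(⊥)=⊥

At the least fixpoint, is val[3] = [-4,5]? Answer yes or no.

yes

Iteration log — 7 steps:
  step 1. node 0  ⊔preds=⊥  new=[-2,5]  old=[-2,4]  +wl: 
  step 2. node 1  ⊔preds=[-4,5]  new=[-5,4]  old=⊥  +wl: 0
  step 3. node 2  ⊔preds=[-2,5]  new=[-2,5]  old=⊥  +wl: 
  step 4. node 3  ⊔preds=[-2,5]  new=[-4,5]  old=[-4,-3]  +wl: 1
  step 5. node 4  ⊔preds=[-4,5]  new=[-5,5]  old=⊥  +wl: 
  step 6. node 0  ⊔preds=[-5,4]  new=[-2,5]  stable
  step 7. node 1  ⊔preds=[-4,5]  new=[-5,4]  stable

Least fixpoint reached:
  node 0: [-2,5]
  node 1: [-5,4]
  node 2: [-2,5]
  node 3: [-4,5]
  node 4: [-5,5]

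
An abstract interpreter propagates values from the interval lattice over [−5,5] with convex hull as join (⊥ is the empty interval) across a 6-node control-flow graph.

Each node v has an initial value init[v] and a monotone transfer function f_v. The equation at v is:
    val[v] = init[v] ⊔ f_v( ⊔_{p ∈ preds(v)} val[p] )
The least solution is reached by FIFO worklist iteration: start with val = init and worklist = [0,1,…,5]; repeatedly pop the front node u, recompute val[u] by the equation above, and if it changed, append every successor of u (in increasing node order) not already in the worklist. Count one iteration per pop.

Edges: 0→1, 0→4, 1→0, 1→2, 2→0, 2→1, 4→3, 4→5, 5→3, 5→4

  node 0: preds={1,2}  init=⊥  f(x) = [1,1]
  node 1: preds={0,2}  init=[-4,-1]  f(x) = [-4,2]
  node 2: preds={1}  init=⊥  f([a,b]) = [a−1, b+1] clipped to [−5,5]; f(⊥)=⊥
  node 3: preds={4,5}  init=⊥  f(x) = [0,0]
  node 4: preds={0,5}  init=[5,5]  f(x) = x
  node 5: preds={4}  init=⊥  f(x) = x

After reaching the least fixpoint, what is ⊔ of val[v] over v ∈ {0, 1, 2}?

Trace (10 dequeues):
  [1] u=0 | in [-4,-1] | out [1,1] | prev ⊥ | push {}
  [2] u=1 | in [1,1] | out [-4,2] | prev [-4,-1] | push {0}
  [3] u=2 | in [-4,2] | out [-5,3] | prev ⊥ | push {1}
  [4] u=3 | in [5,5] | out [0,0] | prev ⊥ | push {}
  [5] u=4 | in [1,1] | out [1,5] | prev [5,5] | push {3}
  [6] u=5 | in [1,5] | out [1,5] | prev ⊥ | push {4}
  [7] u=0 | in [-5,3] | out [1,1] | ==
  [8] u=1 | in [-5,3] | out [-4,2] | ==
  [9] u=3 | in [1,5] | out [0,0] | ==
  [10] u=4 | in [1,5] | out [1,5] | ==

Converged values:
  [0] [1,1]
  [1] [-4,2]
  [2] [-5,3]
  [3] [0,0]
  [4] [1,5]
  [5] [1,5]

[-5,3]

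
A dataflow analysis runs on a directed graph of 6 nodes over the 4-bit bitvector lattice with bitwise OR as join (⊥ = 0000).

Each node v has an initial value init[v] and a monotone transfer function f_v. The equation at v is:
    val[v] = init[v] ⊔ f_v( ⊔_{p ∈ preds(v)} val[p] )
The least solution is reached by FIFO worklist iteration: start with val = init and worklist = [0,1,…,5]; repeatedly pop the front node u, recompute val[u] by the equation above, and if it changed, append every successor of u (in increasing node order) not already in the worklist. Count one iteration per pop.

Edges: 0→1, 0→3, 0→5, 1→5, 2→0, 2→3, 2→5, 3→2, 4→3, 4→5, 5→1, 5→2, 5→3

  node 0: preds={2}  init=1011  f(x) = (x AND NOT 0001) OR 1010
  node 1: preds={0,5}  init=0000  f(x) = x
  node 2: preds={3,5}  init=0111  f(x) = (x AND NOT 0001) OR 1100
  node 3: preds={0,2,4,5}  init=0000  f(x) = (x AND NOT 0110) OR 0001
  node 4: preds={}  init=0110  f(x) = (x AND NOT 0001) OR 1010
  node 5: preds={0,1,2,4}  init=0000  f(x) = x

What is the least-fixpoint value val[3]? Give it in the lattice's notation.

Worklist (10 pops):
  #1 pop 0: in=0111 → 1111 (was 1011); enqueue []
  #2 pop 1: in=1111 → 1111 (was 0000); enqueue []
  #3 pop 2: in=0000 → 1111 (was 0111); enqueue [0]
  #4 pop 3: in=1111 → 1001 (was 0000); enqueue [2]
  #5 pop 4: in=0000 → 1110 (was 0110); enqueue [3]
  #6 pop 5: in=1111 → 1111 (was 0000); enqueue [1]
  #7 pop 0: in=1111 → 1111 (no change)
  #8 pop 2: in=1111 → 1111 (no change)
  #9 pop 3: in=1111 → 1001 (no change)
  #10 pop 1: in=1111 → 1111 (no change)

Fixpoint:
  val[0] = 1111
  val[1] = 1111
  val[2] = 1111
  val[3] = 1001
  val[4] = 1110
  val[5] = 1111

1001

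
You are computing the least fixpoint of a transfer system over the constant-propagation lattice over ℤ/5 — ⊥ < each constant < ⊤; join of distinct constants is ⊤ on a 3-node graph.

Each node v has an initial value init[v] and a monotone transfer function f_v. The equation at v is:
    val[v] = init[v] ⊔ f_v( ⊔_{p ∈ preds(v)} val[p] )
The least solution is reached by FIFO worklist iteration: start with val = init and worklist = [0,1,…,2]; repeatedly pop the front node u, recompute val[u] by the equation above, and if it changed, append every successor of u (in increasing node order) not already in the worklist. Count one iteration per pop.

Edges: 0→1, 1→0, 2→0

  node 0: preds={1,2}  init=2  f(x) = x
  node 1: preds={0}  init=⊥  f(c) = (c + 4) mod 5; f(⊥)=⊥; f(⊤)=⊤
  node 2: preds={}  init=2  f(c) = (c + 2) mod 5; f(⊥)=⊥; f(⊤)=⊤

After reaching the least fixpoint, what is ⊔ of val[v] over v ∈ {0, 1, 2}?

Iteration log — 6 steps:
  step 1. node 0  ⊔preds=2  new=2  stable
  step 2. node 1  ⊔preds=2  new=1  old=⊥  +wl: 0
  step 3. node 2  ⊔preds=⊥  new=2  stable
  step 4. node 0  ⊔preds=⊤  new=⊤  old=2  +wl: 1
  step 5. node 1  ⊔preds=⊤  new=⊤  old=1  +wl: 0
  step 6. node 0  ⊔preds=⊤  new=⊤  stable

Least fixpoint reached:
  node 0: ⊤
  node 1: ⊤
  node 2: 2

⊤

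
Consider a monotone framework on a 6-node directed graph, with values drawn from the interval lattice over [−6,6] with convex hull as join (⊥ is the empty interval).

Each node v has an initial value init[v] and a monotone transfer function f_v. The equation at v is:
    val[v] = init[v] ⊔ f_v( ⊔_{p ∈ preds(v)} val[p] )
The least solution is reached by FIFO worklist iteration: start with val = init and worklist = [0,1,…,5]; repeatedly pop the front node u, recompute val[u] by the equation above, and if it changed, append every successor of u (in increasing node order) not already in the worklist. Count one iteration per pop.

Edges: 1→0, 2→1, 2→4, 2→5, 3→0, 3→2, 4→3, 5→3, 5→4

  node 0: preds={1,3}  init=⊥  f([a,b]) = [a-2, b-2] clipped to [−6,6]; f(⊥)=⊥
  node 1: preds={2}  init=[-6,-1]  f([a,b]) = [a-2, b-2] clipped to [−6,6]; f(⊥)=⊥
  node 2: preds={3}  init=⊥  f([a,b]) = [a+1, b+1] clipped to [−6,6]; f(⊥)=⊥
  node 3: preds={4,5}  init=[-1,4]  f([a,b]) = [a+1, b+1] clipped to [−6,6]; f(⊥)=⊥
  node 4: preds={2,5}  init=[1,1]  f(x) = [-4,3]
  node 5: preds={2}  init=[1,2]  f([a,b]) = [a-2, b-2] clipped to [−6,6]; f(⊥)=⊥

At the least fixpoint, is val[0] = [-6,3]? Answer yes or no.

Iteration log — 16 steps:
  step 1. node 0  ⊔preds=[-6,4]  new=[-6,2]  old=⊥  +wl: 
  step 2. node 1  ⊔preds=⊥  new=[-6,-1]  stable
  step 3. node 2  ⊔preds=[-1,4]  new=[0,5]  old=⊥  +wl: 1
  step 4. node 3  ⊔preds=[1,2]  new=[-1,4]  stable
  step 5. node 4  ⊔preds=[0,5]  new=[-4,3]  old=[1,1]  +wl: 3
  step 6. node 5  ⊔preds=[0,5]  new=[-2,3]  old=[1,2]  +wl: 4
  step 7. node 1  ⊔preds=[0,5]  new=[-6,3]  old=[-6,-1]  +wl: 0
  step 8. node 3  ⊔preds=[-4,3]  new=[-3,4]  old=[-1,4]  +wl: 2
  step 9. node 4  ⊔preds=[-2,5]  new=[-4,3]  stable
  step 10. node 0  ⊔preds=[-6,4]  new=[-6,2]  stable
  step 11. node 2  ⊔preds=[-3,4]  new=[-2,5]  old=[0,5]  +wl: 1,4,5
  step 12. node 1  ⊔preds=[-2,5]  new=[-6,3]  stable
  step 13. node 4  ⊔preds=[-2,5]  new=[-4,3]  stable
  step 14. node 5  ⊔preds=[-2,5]  new=[-4,3]  old=[-2,3]  +wl: 3,4
  step 15. node 3  ⊔preds=[-4,3]  new=[-3,4]  stable
  step 16. node 4  ⊔preds=[-4,5]  new=[-4,3]  stable

Least fixpoint reached:
  node 0: [-6,2]
  node 1: [-6,3]
  node 2: [-2,5]
  node 3: [-3,4]
  node 4: [-4,3]
  node 5: [-4,3]

no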